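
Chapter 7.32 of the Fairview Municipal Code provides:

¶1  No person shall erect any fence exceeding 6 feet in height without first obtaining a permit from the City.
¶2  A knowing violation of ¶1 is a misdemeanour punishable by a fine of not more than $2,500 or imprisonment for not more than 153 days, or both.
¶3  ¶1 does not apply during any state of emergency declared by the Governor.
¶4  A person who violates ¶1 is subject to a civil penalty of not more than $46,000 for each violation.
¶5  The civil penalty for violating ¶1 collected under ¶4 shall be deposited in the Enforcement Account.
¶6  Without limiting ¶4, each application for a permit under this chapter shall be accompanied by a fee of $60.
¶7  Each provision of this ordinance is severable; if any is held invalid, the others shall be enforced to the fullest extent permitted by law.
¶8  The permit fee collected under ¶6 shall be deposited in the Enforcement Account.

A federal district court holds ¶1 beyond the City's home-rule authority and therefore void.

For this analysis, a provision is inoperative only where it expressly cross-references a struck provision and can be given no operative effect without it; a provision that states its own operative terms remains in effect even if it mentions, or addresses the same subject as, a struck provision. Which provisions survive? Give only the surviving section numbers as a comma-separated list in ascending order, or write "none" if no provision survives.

¶1 is struck. ¶2 operates only by reference to ¶1, so it falls with ¶1. The only function of ¶3 is the emergency suspension of ¶1, so it cannot stand once ¶1 is removed. ¶4 operates only by reference to ¶1, so it falls with ¶1. ¶5 does nothing except set the disposition of the civil penalty for violating ¶1 by reference to ¶4; with ¶4 gone it has no independent effect and is inoperative. Although ¶6 refers to ¶4, its operative terms do not depend on ¶4, so it remains in effect. ¶7 is a severability clause and preserves every provision that can still be given independent effect. That leaves ¶6, ¶7, and ¶8 in effect.

6, 7, 8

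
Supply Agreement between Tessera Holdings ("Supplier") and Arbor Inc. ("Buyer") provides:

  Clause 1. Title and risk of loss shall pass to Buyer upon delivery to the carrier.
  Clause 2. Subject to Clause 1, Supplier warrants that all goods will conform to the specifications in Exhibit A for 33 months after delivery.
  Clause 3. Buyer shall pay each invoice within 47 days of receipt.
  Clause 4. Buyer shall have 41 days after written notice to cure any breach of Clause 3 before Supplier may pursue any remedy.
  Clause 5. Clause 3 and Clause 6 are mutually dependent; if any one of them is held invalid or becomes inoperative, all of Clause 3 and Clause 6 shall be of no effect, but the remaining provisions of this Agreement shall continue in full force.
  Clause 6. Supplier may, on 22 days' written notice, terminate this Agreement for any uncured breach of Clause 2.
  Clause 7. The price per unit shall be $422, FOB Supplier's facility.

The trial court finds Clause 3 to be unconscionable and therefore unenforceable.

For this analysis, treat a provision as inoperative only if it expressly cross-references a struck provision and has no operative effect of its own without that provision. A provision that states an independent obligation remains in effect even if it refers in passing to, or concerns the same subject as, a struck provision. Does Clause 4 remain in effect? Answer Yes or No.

No

Clause 3 is struck. Clause 4 has no operative effect of its own apart from Clause 3 and is therefore inoperative. Clause 5 declares Clause 3 and Clause 6 mutually dependent; since one of them has fallen, all of them are of no effect. That brings down Clause 6 as well. The remainder continues in force under Clause 5. Clause 1, Clause 2, Clause 5, and Clause 7 remain in effect. Clause 4 is among the inoperative provisions, so the answer is no.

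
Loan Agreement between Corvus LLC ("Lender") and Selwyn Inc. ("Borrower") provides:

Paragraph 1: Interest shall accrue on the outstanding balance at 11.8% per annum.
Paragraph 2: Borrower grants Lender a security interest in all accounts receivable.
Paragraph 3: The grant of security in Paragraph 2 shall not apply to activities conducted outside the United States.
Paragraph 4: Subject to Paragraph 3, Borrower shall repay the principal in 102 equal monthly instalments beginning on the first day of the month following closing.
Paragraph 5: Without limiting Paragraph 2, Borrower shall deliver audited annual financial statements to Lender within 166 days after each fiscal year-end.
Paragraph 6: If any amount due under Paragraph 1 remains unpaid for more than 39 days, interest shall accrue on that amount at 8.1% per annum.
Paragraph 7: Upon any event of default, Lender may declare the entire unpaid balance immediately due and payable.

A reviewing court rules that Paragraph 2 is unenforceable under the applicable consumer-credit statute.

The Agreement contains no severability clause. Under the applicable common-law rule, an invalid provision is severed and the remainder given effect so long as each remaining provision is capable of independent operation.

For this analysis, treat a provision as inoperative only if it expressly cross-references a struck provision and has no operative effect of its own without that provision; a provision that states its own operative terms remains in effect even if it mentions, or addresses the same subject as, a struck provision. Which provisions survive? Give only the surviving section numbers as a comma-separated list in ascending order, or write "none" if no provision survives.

Paragraph 2 is struck. The whole of Paragraph 3 is the carve-out from the grant of security, defined by reference to Paragraph 2, so Paragraph 3 cannot stand once Paragraph 2 is removed. Although Paragraph 5 refers to Paragraph 2, its operative terms do not depend on Paragraph 2, so it remains in effect. Although Paragraph 4 refers to Paragraph 3, its operative terms do not depend on Paragraph 3, so it remains in effect. With no severability clause, the stated default rule severs what cannot stand and enforces each remaining provision that can operate on its own. Paragraph 1, Paragraph 4, Paragraph 5, Paragraph 6, and Paragraph 7 remain in effect.

1, 4, 5, 6, 7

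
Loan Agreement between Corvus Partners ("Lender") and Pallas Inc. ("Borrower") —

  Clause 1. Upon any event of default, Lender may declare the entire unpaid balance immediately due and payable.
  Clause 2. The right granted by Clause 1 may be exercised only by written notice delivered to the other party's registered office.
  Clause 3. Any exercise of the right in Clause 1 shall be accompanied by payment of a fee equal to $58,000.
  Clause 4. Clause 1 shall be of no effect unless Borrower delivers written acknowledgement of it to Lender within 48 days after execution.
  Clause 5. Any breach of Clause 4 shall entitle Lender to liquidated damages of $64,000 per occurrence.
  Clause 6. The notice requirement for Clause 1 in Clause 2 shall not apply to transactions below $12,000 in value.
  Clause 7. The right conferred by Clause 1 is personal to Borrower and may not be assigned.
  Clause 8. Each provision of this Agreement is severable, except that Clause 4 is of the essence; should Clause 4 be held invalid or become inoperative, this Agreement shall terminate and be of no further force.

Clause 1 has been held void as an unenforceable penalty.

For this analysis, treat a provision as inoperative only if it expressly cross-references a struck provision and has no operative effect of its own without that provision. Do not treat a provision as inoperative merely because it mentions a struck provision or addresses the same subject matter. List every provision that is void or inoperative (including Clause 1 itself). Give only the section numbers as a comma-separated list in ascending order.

1, 2, 3, 4, 5, 6, 7, 8

Clause 1 is struck. Clause 2 has no operative effect of its own apart from Clause 1 and is therefore inoperative. Clause 3 operates only by reference to Clause 1, so it falls with Clause 1. Clause 4 merely fixes the acknowledgement condition for Clause 1; with Clause 1 gone it has nothing to operate on and falls away. Clause 7 operates only by reference to Clause 1, so it falls with Clause 1. The whole of Clause 5 is the liquidated-damages amount, defined by reference to Clause 4, so Clause 5 cannot stand once Clause 4 is removed. The whole of Clause 6 is the carve-out from the notice requirement for Clause 1, defined by reference to Clause 2, so Clause 6 cannot stand once Clause 2 is removed. Clause 8 makes Clause 4 an essential term, and Clause 4 has been rendered inoperative by the cascade; under Clause 8, the entire Agreement is therefore void. No provision of the Agreement survives.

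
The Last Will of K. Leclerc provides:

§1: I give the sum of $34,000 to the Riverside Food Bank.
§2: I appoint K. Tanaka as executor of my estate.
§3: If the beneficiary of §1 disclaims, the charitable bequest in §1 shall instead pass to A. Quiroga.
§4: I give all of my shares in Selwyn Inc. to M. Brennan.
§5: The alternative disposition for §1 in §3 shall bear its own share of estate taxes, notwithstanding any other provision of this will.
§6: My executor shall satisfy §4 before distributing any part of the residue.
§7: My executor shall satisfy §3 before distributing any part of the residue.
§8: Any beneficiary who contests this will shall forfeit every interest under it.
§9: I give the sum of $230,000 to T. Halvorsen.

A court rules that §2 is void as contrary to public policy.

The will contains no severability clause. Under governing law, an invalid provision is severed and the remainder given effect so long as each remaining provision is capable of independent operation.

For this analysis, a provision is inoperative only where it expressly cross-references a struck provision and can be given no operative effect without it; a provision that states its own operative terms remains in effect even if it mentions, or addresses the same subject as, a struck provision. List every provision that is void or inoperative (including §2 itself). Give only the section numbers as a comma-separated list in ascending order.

2

§2 is struck. Nothing else in the will is defined by reference to §2. Under the stated default rule, only provisions that cannot operate independently fall away; the rest are enforced. §1, §3, §4, §5, §6, §7, §8, and §9 remain in effect.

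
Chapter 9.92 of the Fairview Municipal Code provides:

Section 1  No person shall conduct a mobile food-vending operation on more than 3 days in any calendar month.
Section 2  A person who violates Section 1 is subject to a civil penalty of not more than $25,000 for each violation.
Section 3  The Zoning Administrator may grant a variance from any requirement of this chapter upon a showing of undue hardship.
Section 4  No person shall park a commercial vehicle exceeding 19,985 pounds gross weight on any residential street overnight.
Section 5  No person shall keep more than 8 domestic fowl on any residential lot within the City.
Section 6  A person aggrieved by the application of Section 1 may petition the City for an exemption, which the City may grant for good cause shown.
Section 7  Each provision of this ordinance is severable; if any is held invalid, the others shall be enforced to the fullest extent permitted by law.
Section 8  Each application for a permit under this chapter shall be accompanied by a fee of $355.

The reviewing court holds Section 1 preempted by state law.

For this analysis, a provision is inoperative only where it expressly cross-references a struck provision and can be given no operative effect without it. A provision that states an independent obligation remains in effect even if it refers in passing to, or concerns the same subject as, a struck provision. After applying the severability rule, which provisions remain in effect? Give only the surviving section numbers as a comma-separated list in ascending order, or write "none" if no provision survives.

3, 4, 5, 7, 8

Section 1 is struck. The only function of Section 2 is the civil penalty for violating Section 1, so it cannot stand once Section 1 is removed. Section 6 operates only by reference to Section 1, so it falls with Section 1. Under the severability clause in Section 7, the remaining provisions continue in force. Section 3, Section 4, Section 5, Section 7, and Section 8 remain in effect.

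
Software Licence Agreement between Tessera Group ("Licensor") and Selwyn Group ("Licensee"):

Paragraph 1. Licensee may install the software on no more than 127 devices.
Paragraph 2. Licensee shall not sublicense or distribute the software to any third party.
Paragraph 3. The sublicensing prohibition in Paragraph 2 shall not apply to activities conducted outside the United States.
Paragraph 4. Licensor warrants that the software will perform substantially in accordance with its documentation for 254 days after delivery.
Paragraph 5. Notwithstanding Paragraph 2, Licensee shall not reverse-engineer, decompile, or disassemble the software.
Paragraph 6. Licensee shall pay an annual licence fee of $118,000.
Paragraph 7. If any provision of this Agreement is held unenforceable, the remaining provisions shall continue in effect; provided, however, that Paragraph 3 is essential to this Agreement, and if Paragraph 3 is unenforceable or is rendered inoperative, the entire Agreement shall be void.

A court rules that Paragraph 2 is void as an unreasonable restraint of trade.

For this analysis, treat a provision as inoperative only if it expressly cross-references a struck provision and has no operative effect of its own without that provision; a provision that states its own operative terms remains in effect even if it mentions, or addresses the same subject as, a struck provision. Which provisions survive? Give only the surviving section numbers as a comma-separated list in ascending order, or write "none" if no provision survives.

Paragraph 2 is struck. The whole of Paragraph 3 is the carve-out from the sublicensing prohibition, defined by reference to Paragraph 2, so Paragraph 3 cannot stand once Paragraph 2 is removed. Paragraph 7 makes Paragraph 3 an essential term, and Paragraph 3 has been rendered inoperative by the cascade; under Paragraph 7, the entire Agreement is therefore void. No provision of the Agreement survives.

none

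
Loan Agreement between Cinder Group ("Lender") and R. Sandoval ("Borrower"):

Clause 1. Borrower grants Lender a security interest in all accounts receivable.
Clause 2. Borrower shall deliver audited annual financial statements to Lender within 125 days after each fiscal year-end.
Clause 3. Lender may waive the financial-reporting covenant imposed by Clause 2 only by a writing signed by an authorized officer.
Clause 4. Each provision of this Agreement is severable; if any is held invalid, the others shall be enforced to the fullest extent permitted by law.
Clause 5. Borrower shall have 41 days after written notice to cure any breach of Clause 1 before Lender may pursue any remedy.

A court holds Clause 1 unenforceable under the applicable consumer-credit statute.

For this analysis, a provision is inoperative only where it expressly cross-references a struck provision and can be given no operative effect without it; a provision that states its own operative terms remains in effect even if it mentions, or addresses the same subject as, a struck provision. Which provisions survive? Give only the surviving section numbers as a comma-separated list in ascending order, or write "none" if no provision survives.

Clause 1 is struck. Clause 5 operates only by reference to Clause 1, so it falls with Clause 1. Under the severability clause in Clause 4, the remaining provisions continue in force. The provisions still in force are Clause 2, Clause 3, and Clause 4.

2, 3, 4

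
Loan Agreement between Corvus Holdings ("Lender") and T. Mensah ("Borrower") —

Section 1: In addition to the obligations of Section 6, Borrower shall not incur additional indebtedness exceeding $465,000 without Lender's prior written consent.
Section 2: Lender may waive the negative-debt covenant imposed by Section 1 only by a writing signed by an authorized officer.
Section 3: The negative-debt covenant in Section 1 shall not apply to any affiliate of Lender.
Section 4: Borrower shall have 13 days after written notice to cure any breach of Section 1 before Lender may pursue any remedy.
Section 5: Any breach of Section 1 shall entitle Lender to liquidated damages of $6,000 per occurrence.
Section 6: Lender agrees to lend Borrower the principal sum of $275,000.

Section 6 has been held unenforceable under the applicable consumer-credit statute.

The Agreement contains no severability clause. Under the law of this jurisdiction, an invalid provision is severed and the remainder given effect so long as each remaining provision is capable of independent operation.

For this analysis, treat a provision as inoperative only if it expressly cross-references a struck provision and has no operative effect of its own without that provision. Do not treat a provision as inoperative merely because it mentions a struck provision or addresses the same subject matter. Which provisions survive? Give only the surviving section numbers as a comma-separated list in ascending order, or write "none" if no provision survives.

Section 6 is struck. Although Section 1 refers to Section 6, its operative terms do not depend on Section 6, so it remains in effect. Nothing else in the Agreement is defined by reference to Section 6. Under the stated default rule, only provisions that cannot operate independently fall away; the rest are enforced. Section 1, Section 2, Section 3, Section 4, and Section 5 remain in effect.

1, 2, 3, 4, 5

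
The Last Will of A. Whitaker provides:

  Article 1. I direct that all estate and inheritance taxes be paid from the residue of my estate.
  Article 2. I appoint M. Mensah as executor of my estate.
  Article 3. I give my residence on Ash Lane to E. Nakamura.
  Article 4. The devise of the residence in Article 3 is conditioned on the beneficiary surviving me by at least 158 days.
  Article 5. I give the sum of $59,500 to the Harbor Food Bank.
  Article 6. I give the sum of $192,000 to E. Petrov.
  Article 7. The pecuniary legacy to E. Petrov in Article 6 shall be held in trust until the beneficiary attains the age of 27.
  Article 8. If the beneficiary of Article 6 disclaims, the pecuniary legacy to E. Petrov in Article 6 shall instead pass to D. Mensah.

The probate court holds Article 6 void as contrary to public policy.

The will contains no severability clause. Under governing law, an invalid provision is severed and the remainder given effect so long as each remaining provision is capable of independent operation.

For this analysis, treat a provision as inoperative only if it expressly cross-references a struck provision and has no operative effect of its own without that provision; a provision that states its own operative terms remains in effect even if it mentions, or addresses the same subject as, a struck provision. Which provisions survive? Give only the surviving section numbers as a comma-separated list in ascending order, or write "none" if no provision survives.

Article 6 is struck. Article 7 merely fixes the trust for Article 6; with Article 6 gone it has nothing to operate on and falls away. Article 8 merely fixes the alternative disposition for Article 6; with Article 6 gone it has nothing to operate on and falls away. With no severability clause, the stated default rule severs what cannot stand and enforces each remaining provision that can operate on its own. Article 1, Article 2, Article 3, Article 4, and Article 5 remain in effect.

1, 2, 3, 4, 5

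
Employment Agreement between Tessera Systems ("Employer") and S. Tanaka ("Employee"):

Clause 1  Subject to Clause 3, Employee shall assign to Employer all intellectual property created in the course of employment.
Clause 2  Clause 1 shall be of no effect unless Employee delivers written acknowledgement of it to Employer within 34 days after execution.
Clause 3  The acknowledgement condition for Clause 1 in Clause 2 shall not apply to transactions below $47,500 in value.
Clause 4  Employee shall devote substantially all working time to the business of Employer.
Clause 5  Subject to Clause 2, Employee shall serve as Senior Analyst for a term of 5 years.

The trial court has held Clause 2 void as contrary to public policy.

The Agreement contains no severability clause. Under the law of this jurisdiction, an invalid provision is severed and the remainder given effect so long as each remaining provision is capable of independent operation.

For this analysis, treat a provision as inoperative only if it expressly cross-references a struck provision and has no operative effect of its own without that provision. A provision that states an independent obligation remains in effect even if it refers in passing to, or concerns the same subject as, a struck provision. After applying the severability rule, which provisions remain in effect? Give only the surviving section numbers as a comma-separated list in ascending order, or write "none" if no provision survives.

Clause 2 is struck. Clause 3 has no operative effect of its own apart from Clause 2 and is therefore inoperative. Clause 1 mentions Clause 3 but its own obligation stands independently of Clause 3, so Clause 1 is not affected. Although Clause 5 refers to Clause 2, its operative terms do not depend on Clause 2, so it remains in effect. With no severability clause, the stated default rule severs what cannot stand and enforces each remaining provision that can operate on its own. Clause 1, Clause 4, and Clause 5 remain in effect.

1, 4, 5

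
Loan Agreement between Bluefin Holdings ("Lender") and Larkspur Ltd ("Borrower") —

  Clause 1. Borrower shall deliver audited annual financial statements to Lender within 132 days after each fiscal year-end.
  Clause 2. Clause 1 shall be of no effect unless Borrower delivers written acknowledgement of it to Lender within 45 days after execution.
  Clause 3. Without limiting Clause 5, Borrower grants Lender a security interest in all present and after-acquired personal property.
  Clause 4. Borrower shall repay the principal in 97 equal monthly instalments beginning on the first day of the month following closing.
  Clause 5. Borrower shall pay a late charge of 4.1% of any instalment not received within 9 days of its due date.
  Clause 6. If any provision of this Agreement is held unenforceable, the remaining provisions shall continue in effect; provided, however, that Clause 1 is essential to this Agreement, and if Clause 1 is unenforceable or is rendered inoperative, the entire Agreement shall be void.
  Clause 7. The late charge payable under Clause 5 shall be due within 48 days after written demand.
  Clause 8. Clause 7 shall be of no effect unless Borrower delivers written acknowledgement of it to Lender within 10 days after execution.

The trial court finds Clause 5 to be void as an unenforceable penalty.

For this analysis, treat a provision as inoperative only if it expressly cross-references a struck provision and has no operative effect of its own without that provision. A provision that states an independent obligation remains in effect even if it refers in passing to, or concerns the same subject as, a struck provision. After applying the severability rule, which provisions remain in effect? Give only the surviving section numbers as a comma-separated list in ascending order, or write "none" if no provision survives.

Clause 5 is struck. Clause 7 has no operative effect of its own apart from Clause 5 and is therefore inoperative. Clause 8 has no operative effect of its own apart from Clause 7 and is therefore inoperative. Clause 3 mentions Clause 5 but its own obligation stands independently of Clause 5, so Clause 3 is not affected. Clause 6 makes Clause 1 an essential term, but Clause 1 is unaffected, so the severability proviso in Clause 6 preserves the remaining provisions. That leaves Clause 1, Clause 2, Clause 3, Clause 4, and Clause 6 in effect.

1, 2, 3, 4, 6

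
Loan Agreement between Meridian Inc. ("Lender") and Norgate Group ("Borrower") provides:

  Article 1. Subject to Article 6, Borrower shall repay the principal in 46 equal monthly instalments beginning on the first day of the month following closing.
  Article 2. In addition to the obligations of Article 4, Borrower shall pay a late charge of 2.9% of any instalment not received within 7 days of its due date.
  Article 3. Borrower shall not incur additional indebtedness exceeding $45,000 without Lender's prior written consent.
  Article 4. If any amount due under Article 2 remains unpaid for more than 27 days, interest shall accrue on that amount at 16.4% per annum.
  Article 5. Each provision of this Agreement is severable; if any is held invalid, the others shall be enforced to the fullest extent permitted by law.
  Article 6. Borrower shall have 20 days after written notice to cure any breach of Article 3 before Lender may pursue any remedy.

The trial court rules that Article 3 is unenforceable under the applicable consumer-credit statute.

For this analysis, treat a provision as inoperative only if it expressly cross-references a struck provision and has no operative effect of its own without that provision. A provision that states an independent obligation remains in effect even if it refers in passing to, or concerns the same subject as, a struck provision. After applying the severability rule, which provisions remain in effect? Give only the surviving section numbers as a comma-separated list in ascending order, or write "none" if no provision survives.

Article 3 is struck. The only function of Article 6 is the cure period for breach of Article 3, so it cannot stand once Article 3 is removed. Article 1 mentions Article 6 but its own obligation stands independently of Article 6, so Article 1 is not affected. Article 5 is a severability clause and preserves every provision that can still be given independent effect. Article 1, Article 2, Article 4, and Article 5 remain in effect.

1, 2, 4, 5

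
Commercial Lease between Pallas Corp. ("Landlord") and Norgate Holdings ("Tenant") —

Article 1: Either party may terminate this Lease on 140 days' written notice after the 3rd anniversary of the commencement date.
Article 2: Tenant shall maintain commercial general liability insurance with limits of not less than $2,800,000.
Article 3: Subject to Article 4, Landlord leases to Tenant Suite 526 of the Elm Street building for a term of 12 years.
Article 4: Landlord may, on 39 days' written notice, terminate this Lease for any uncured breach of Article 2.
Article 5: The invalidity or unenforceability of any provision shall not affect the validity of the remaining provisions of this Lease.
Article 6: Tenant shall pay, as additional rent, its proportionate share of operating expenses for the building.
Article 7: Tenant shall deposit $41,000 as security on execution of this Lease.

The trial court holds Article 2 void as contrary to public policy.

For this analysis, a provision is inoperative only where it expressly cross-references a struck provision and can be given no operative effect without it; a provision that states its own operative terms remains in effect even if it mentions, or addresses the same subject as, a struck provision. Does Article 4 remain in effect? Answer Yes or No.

No

Article 2 is struck. Article 4 merely fixes the termination right for breach of Article 2; with Article 2 gone it has nothing to operate on and falls away. Article 3 mentions Article 4 but its own obligation stands independently of Article 4, so Article 3 is not affected. Under the severability clause in Article 5, the remaining provisions continue in force. Article 1, Article 3, Article 5, Article 6, and Article 7 remain in effect. Article 4 is among the inoperative provisions, so the answer is no.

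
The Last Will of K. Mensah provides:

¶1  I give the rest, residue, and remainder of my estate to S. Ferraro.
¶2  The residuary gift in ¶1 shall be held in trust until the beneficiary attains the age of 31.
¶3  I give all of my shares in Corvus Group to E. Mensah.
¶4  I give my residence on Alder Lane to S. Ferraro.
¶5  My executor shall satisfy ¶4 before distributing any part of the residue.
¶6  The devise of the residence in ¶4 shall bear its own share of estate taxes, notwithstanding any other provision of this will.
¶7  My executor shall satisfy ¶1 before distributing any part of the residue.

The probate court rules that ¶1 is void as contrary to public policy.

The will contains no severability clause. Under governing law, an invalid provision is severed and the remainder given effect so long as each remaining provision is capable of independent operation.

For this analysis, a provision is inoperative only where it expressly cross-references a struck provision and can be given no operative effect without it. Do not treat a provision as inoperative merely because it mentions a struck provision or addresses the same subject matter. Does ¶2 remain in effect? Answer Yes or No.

No

¶1 is struck. ¶2 has no operative effect of its own apart from ¶1 and is therefore inoperative. The only function of ¶7 is the priority direction for ¶1, so it cannot stand once ¶1 is removed. Under the stated default rule, only provisions that cannot operate independently fall away; the rest are enforced. That leaves ¶3, ¶4, ¶5, and ¶6 in effect. ¶2 is among the inoperative provisions, so the answer is no.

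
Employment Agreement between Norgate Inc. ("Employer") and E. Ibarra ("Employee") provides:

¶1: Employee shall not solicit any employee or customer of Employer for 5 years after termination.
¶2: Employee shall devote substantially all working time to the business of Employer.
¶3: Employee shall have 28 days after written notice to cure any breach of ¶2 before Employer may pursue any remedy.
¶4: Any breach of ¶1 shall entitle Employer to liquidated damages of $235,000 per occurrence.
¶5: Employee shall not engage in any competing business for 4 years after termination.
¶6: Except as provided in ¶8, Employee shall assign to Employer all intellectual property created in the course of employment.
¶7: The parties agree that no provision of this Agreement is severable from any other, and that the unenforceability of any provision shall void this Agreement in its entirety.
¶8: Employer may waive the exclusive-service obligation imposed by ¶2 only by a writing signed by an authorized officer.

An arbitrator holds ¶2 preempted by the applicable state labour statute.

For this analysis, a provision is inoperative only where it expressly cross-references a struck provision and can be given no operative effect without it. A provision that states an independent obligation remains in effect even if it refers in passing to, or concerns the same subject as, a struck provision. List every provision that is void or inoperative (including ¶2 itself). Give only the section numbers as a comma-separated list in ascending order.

1, 2, 3, 4, 5, 6, 7, 8

¶2 is struck. ¶3 has no operative effect of its own apart from ¶2 and is therefore inoperative. The only function of ¶8 is the waiver condition for ¶2, so it cannot stand once ¶2 is removed. ¶7 provides that the Agreement is not severable, so the invalidity of any one provision voids the entire Agreement. No provision of the Agreement survives.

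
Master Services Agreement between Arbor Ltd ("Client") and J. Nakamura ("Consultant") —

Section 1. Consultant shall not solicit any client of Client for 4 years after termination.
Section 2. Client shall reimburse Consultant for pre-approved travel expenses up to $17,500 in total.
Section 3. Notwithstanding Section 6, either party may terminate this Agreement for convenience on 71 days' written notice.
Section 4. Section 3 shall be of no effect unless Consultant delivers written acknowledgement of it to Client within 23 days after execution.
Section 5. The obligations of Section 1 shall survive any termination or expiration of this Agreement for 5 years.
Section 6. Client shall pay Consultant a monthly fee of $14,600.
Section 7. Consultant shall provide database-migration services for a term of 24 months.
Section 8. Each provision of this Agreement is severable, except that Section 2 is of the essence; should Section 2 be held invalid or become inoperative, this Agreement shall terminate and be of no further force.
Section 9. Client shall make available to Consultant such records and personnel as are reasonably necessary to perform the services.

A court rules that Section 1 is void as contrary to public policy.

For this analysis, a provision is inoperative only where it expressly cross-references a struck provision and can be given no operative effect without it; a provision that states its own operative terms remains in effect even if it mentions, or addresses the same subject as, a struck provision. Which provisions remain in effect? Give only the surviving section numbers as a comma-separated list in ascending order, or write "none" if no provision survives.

2, 3, 4, 6, 7, 8, 9

Section 1 is struck. Section 5 operates only by reference to Section 1, so it falls with Section 1. Section 8 makes Section 2 an essential term, but Section 2 is unaffected, so the severability proviso in Section 8 preserves the remaining provisions. That leaves Section 2, Section 3, Section 4, Section 6, Section 7, Section 8, and Section 9 in effect.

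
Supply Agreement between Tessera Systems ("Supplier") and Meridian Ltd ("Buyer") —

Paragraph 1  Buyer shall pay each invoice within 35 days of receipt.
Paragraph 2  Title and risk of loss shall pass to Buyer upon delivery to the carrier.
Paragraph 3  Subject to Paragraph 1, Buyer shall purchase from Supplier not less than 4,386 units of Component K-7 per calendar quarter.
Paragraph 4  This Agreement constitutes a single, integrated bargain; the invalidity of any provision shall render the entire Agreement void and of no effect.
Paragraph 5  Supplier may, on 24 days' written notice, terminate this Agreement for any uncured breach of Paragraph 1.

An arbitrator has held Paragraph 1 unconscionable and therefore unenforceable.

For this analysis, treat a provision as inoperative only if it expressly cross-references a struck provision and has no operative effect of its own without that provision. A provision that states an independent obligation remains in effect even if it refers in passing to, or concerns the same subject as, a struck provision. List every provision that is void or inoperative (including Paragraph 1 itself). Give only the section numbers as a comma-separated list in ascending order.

1, 2, 3, 4, 5

Paragraph 1 is struck. Paragraph 5 merely fixes the termination right for breach of Paragraph 1; with Paragraph 1 gone it has nothing to operate on and falls away. Paragraph 4 provides that the Agreement is not severable, so the invalidity of any one provision voids the entire Agreement. No provision of the Agreement survives.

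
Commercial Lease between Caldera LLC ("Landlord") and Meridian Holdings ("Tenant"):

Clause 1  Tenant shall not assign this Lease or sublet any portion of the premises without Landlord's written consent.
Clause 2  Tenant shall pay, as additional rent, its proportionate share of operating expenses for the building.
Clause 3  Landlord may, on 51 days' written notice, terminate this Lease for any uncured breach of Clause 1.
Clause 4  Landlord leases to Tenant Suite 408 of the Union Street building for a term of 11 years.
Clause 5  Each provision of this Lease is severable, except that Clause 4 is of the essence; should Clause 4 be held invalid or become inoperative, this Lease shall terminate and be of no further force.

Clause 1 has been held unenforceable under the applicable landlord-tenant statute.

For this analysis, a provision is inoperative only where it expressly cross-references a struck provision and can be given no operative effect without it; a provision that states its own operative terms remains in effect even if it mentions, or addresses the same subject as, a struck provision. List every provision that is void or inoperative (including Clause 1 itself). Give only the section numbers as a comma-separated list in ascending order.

1, 3

Clause 1 is struck. Clause 3 has no operative effect of its own apart from Clause 1 and is therefore inoperative. Clause 5 makes Clause 4 an essential term, but Clause 4 is unaffected, so the severability proviso in Clause 5 preserves the remaining provisions. The provisions still in force are Clause 2, Clause 4, and Clause 5.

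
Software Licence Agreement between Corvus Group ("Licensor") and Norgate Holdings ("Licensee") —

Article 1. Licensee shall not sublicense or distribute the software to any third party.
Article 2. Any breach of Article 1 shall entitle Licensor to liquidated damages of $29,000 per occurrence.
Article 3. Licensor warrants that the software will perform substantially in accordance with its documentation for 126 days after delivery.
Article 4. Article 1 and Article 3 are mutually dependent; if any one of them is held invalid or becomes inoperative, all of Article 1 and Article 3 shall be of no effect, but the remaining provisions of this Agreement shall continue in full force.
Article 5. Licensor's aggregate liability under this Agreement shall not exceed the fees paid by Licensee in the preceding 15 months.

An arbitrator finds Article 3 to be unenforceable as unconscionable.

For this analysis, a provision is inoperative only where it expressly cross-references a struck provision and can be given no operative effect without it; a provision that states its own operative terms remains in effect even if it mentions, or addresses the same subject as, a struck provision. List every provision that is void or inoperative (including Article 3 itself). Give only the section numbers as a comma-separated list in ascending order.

Article 3 is struck. Nothing else in the Agreement is defined by reference to Article 3. Article 4 declares Article 1 and Article 3 mutually dependent; since one of them has fallen, all of them are of no effect. That brings down Article 1 as well. Article 2 in turn depends solely on a provision now struck and likewise falls. The remainder continues in force under Article 4. The provisions still in force are Article 4 and Article 5.

1, 2, 3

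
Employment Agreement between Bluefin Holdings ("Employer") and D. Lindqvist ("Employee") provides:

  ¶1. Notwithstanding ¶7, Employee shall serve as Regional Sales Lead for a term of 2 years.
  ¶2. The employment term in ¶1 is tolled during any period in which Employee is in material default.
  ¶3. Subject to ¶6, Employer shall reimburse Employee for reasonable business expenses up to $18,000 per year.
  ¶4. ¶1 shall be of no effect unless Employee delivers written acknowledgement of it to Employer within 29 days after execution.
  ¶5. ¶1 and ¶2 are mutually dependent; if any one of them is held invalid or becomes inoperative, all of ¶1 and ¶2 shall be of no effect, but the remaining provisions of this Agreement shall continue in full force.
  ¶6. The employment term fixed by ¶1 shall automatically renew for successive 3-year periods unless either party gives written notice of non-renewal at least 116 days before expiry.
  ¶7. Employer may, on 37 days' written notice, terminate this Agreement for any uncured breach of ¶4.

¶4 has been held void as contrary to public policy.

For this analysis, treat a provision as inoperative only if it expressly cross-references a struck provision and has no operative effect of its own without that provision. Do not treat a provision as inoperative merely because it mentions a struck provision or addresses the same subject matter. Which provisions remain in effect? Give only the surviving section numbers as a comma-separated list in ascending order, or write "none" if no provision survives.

¶4 is struck. ¶7 has no operative effect of its own apart from ¶4 and is therefore inoperative. ¶1 mentions ¶7 but its own obligation stands independently of ¶7, so ¶1 is not affected. ¶5 ties ¶1 and ¶2 together, but none of those is affected here; the remaining provisions continue in force under ¶5. ¶1, ¶2, ¶3, ¶5, and ¶6 remain in effect.

1, 2, 3, 5, 6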